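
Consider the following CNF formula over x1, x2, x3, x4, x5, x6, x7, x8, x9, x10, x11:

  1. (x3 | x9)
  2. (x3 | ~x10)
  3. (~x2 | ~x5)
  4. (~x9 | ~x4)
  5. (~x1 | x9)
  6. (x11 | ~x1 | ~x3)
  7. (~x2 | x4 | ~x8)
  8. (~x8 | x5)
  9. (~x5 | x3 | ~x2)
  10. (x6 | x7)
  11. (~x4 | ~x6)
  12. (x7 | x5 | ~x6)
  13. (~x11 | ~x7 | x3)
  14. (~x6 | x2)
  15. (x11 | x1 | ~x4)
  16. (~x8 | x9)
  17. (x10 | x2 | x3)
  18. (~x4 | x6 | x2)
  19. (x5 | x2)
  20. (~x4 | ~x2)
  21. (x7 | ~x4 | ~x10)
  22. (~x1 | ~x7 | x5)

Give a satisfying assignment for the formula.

x1=0, x2=1, x3=1, x4=0, x5=0, x6=0, x7=1, x8=0, x9=0, x10=0, x11=1

Check each clause:
  1. (x9 | x3) — x3 is true.
  2. (x3 | ~x10) — x3 is true.
  3. (~x5 | ~x2) — ~x5 is true.
  4. (~x4 | ~x9) — ~x4 is true.
  5. (~x1 | x9) — ~x1 is true.
  6. (~x1 | x11 | ~x3) — x11 is true.
  7. (x4 | ~x8 | ~x2) — ~x8 is true.
  8. (~x8 | x5) — ~x8 is true.
  9. (~x5 | ~x2 | x3) — x3 is true.
  10. (x6 | x7) — x7 is true.
  11. (~x4 | ~x6) — ~x6 is true.
  12. (x7 | ~x6 | x5) — ~x6 is true.
  13. (~x7 | ~x11 | x3) — x3 is true.
  14. (~x6 | x2) — ~x6 is true.
  15. (x11 | x1 | ~x4) — x11 is true.
  16. (x9 | ~x8) — ~x8 is true.
  17. (x3 | x2 | x10) — x3 is true.
  18. (x6 | ~x4 | x2) — x2 is true.
  19. (x5 | x2) — x2 is true.
  20. (~x2 | ~x4) — ~x4 is true.
  21. (~x4 | ~x10 | x7) — ~x4 is true.
  22. (~x7 | x5 | ~x1) — ~x1 is true.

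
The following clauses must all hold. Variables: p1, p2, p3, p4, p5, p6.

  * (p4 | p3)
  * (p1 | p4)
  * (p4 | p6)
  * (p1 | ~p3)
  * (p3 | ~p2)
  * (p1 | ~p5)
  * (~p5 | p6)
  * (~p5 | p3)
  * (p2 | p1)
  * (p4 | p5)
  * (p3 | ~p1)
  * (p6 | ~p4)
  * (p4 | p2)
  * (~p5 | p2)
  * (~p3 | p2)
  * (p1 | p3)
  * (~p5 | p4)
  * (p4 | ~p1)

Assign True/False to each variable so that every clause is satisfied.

p1 = T, p2 = T, p3 = T, p4 = T, p5 = F, p6 = T

p6 occurs only positively in the remaining clauses — set p6 = True.
Branch on p1: take p1 = True.
  then p3 is forced to True.
  then p2 is forced to True.
  then p4 is forced to True.
p5 is now unconstrained; take p5 = False.
Every clause has at least one true literal under this assignment.
Check each clause:
  1. (p3 | p4) — p3 is true.
  2. (p4 | p1) — p1 is true.
  3. (p4 | p6) — p4 is true.
  4. (~p3 | p1) — p1 is true.
  5. (~p2 | p3) — p3 is true.
  6. (~p5 | p1) — p1 is true.
  7. (~p5 | p6) — ~p5 is true.
  8. (~p5 | p3) — p3 is true.
  9. (p1 | p2) — p1 is true.
  10. (p4 | p5) — p4 is true.
  11. (p3 | ~p1) — p3 is true.
  12. (p6 | ~p4) — p6 is true.
  13. (p4 | p2) — p2 is true.
  14. (p2 | ~p5) — p2 is true.
  15. (~p3 | p2) — p2 is true.
  16. (p1 | p3) — p1 is true.
  17. (p4 | ~p5) — ~p5 is true.
  18. (p4 | ~p1) — p4 is true.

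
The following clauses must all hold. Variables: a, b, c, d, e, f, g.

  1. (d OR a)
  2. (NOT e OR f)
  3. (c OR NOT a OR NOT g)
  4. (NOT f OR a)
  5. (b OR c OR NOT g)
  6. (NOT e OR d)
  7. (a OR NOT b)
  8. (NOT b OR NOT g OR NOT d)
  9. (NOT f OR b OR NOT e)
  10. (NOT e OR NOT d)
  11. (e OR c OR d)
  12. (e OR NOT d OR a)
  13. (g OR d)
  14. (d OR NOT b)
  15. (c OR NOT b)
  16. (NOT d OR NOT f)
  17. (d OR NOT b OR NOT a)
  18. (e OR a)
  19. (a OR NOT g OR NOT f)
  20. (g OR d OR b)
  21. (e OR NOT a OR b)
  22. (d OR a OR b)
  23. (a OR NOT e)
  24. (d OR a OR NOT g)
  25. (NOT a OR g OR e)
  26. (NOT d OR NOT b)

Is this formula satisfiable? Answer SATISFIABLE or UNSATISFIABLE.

d = True:
  propagation gives e=False, a=True, f=False, b=True; an empty clause results — contradiction.
d = False:
  propagation gives a=True, e=False, c=True, g=True; an empty clause results — contradiction.
Every branch closes, so no satisfying assignment exists.

UNSATISFIABLE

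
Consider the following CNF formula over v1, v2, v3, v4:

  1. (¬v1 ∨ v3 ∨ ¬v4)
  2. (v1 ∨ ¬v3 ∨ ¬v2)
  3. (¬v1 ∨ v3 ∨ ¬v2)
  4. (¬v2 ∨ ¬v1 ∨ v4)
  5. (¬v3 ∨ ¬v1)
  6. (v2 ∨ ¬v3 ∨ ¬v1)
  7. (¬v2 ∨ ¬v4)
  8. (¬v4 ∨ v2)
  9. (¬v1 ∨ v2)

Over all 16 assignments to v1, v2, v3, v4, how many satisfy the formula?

Satisfying assignments:
  v1=0 v2=0 v3=0 v4=0
  v1=0 v2=0 v3=1 v4=0
  v1=0 v2=1 v3=0 v4=0
That's 3 in total.

3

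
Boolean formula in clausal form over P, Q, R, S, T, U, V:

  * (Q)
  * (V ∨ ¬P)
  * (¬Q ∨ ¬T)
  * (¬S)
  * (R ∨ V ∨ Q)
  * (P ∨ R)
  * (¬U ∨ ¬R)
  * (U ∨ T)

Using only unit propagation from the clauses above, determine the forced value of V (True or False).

True

(Q) stands alone — Q = True.
(¬T ∨ ¬Q) with Q = True leaves only ¬T, so T = False.
(¬S) is a unit clause: S = False.
From (U ∨ T) and T = False: U = True.
(¬U ∨ ¬R) with U = True leaves only ¬R, so R = False.
(R ∨ P) with R = False leaves only P, so P = True.
(V ∨ ¬P) with P = True leaves only V, so V = True.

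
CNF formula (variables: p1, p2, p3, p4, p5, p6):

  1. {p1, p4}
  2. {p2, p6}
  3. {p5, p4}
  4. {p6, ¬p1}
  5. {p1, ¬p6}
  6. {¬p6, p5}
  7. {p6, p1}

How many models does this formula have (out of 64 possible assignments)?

8

Satisfying assignments:
  p1=T p2=F p3=F p4=F p5=T p6=T
  p1=T p2=F p3=F p4=T p5=T p6=T
  p1=T p2=F p3=T p4=F p5=T p6=T
  p1=T p2=F p3=T p4=T p5=T p6=T
  p1=T p2=T p3=F p4=F p5=T p6=T
  p1=T p2=T p3=F p4=T p5=T p6=T
  p1=T p2=T p3=T p4=F p5=T p6=T
  p1=T p2=T p3=T p4=T p5=T p6=T
That's 8 in total.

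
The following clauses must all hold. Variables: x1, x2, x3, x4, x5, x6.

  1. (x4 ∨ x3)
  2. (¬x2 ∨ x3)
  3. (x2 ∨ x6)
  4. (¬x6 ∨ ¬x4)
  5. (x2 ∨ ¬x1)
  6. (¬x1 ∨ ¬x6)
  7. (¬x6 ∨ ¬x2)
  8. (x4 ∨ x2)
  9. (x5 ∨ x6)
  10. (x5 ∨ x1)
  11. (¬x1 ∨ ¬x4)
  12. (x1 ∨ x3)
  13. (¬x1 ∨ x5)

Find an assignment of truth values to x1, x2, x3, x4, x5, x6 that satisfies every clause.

x1 = True, x2 = True, x3 = True, x4 = False, x5 = True, x6 = False

Check each clause:
  1. (x4 ∨ x3) — x3 is true.
  2. (x3 ∨ ¬x2) — x3 is true.
  3. (x2 ∨ x6) — x2 is true.
  4. (¬x6 ∨ ¬x4) — ¬x6 is true.
  5. (x2 ∨ ¬x1) — x2 is true.
  6. (¬x1 ∨ ¬x6) — ¬x6 is true.
  7. (¬x2 ∨ ¬x6) — ¬x6 is true.
  8. (x2 ∨ x4) — x2 is true.
  9. (x5 ∨ x6) — x5 is true.
  10. (x5 ∨ x1) — x1 is true.
  11. (¬x1 ∨ ¬x4) — ¬x4 is true.
  12. (x3 ∨ x1) — x1 is true.
  13. (x5 ∨ ¬x1) — x5 is true.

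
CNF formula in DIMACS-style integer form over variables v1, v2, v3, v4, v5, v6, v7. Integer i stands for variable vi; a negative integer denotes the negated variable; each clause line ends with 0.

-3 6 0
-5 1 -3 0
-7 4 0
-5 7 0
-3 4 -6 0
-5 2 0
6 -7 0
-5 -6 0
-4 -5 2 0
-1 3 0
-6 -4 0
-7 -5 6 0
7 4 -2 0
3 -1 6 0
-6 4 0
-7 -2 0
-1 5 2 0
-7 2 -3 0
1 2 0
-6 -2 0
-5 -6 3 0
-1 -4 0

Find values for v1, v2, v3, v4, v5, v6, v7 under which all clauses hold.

v1=F, v2=T, v3=F, v4=T, v5=F, v6=F, v7=F

Check each clause:
  1. (¬v3 ∨ v6) — ¬v3 is true.
  2. (¬v5 ∨ ¬v3 ∨ v1) — ¬v5 is true.
  3. (¬v7 ∨ v4) — ¬v7 is true.
  4. (v7 ∨ ¬v5) — ¬v5 is true.
  5. (¬v6 ∨ ¬v3 ∨ v4) — ¬v6 is true.
  6. (v2 ∨ ¬v5) — v2 is true.
  7. (¬v7 ∨ v6) — ¬v7 is true.
  8. (¬v6 ∨ ¬v5) — ¬v6 is true.
  9. (¬v5 ∨ v2 ∨ ¬v4) — v2 is true.
  10. (¬v1 ∨ v3) — ¬v1 is true.
  11. (¬v6 ∨ ¬v4) — ¬v6 is true.
  12. (¬v7 ∨ ¬v5 ∨ v6) — ¬v7 is true.
  13. (¬v2 ∨ v4 ∨ v7) — v4 is true.
  14. (v6 ∨ v3 ∨ ¬v1) — ¬v1 is true.
  15. (¬v6 ∨ v4) — ¬v6 is true.
  16. (¬v2 ∨ ¬v7) — ¬v7 is true.
  17. (v5 ∨ v2 ∨ ¬v1) — v2 is true.
  18. (¬v3 ∨ ¬v7 ∨ v2) — ¬v7 is true.
  19. (v2 ∨ v1) — v2 is true.
  20. (¬v6 ∨ ¬v2) — ¬v6 is true.
  21. (¬v5 ∨ v3 ∨ ¬v6) — ¬v6 is true.
  22. (¬v4 ∨ ¬v1) — ¬v1 is true.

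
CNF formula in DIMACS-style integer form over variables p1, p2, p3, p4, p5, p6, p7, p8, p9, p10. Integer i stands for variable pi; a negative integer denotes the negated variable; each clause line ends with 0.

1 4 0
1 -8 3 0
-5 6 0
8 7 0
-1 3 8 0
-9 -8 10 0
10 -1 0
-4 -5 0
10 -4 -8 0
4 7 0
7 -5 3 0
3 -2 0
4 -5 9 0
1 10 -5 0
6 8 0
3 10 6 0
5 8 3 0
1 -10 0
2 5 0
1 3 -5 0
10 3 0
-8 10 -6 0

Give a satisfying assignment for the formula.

p3 occurs only positively in the remaining clauses — set p3 = True.
Pure literal: p7 appears only positively; assign p7 = True.
Set p1 = True and propagate.
  then p10 is forced to True.
The remaining clauses are satisfied by p2 = True, p4 = True, p5 = False, p6 = True, p8 = False, p9 = True.

p1=T, p2=T, p3=T, p4=T, p5=F, p6=T, p7=T, p8=F, p9=T, p10=T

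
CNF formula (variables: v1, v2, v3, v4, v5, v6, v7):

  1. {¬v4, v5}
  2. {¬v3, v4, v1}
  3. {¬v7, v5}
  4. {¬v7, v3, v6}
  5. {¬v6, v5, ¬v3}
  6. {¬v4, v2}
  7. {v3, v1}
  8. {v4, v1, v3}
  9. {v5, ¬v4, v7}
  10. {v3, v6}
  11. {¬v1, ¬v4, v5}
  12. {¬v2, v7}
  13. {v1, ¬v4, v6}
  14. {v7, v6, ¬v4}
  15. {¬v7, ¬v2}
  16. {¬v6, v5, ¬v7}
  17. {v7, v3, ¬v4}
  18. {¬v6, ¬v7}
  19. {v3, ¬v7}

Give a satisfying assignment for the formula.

Set v1 = True and propagate.
The remaining clauses are satisfied by v2 = False, v3 = True, v4 = False, v5 = False, v6 = False, v7 = False.

v1 = T  v2 = F  v3 = T  v4 = F  v5 = F  v6 = F  v7 = F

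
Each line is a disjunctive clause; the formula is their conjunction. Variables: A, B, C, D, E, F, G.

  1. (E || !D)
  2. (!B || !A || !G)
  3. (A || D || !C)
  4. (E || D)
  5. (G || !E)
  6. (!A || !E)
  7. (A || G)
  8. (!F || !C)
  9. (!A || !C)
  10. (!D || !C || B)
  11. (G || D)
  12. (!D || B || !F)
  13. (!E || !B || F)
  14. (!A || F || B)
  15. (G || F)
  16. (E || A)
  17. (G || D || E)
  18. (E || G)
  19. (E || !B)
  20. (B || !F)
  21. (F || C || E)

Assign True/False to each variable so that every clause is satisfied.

A = 0  B = 0  C = 0  D = 1  E = 1  F = 0  G = 1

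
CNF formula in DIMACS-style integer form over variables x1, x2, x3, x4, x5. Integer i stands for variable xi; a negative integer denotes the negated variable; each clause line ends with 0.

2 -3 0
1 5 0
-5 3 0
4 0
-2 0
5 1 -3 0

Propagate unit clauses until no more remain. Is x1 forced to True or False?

(x4) stands alone — x4 = True.
Unit clause (¬x2) sets x2 = False.
(¬x3 ∨ x2): since x2 = False, the clause reduces to (¬x3). x3 = False.
In (x3 ∨ ¬x5), x3 is now false; ¬x5 must hold, so x5 = False.
(x5 ∨ x1) with x5 = False leaves only x1, so x1 = True.

True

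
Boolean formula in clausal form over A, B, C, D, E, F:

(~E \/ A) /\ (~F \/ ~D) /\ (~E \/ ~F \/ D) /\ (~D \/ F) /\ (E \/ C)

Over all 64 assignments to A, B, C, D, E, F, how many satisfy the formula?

Split on D, then E.
  D=1, E=1: a clause becomes empty — 0.
  D=1, E=0: a clause becomes empty — 0.
  D=0, E=1: remaining (A,B,C,F) ∈ {(1,0,0,0); (1,0,1,0); (1,1,0,0); (1,1,1,0)} — 4.
  D=0, E=0: forces C=1; A, B, F free → 2^3 = 8.
Total: 0 + 0 + 4 + 8 = 12.

12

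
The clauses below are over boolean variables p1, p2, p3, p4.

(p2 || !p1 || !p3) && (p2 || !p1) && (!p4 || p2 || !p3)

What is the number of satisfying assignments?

Case analysis on p2 and p1:
  p2=1, p1=1: remaining (p3,p4) ∈ {(0,0); (0,1); (1,0); (1,1)} — 4.
  p2=1, p1=0: remaining (p3,p4) ∈ {(0,0); (0,1); (1,0); (1,1)} — 4.
  p2=0, p1=1: a clause becomes empty — 0.
  p2=0, p1=0: remaining (p3,p4) ∈ {(0,0); (0,1); (1,0)} — 3.
Total: 4 + 4 + 0 + 3 = 11.

11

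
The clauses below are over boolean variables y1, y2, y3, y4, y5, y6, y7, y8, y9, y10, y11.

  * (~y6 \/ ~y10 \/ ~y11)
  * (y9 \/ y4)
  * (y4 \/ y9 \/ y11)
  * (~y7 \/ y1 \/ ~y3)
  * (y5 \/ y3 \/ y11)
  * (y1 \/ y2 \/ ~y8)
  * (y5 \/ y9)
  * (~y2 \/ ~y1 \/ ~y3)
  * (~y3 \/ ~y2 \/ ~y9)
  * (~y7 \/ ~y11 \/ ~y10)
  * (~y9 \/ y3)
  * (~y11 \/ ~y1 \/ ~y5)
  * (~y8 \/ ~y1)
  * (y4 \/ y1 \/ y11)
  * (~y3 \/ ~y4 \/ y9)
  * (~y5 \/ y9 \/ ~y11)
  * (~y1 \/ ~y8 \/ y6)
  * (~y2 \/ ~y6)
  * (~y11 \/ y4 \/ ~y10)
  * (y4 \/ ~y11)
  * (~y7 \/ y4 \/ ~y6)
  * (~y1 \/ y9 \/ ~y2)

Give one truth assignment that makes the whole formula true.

y1=0  y2=0  y3=0  y4=1  y5=1  y6=0  y7=1  y8=0  y9=0  y10=1  y11=0

Check each clause:
  1. (~y6 \/ ~y10 \/ ~y11) — ~y6 is true.
  2. (y4 \/ y9) — y4 is true.
  3. (y4 \/ y11 \/ y9) — y4 is true.
  4. (y1 \/ ~y3 \/ ~y7) — ~y3 is true.
  5. (y11 \/ y5 \/ y3) — y5 is true.
  6. (~y8 \/ y1 \/ y2) — ~y8 is true.
  7. (y9 \/ y5) — y5 is true.
  8. (~y1 \/ ~y2 \/ ~y3) — ~y3 is true.
  9. (~y2 \/ ~y9 \/ ~y3) — ~y3 is true.
  10. (~y11 \/ ~y10 \/ ~y7) — ~y11 is true.
  11. (~y9 \/ y3) — ~y9 is true.
  12. (~y11 \/ ~y1 \/ ~y5) — ~y11 is true.
  13. (~y1 \/ ~y8) — ~y8 is true.
  14. (y4 \/ y1 \/ y11) — y4 is true.
  15. (~y4 \/ y9 \/ ~y3) — ~y3 is true.
  16. (~y11 \/ ~y5 \/ y9) — ~y11 is true.
  17. (~y1 \/ y6 \/ ~y8) — ~y8 is true.
  18. (~y2 \/ ~y6) — ~y6 is true.
  19. (y4 \/ ~y10 \/ ~y11) — y4 is true.
  20. (~y11 \/ y4) — y4 is true.
  21. (y4 \/ ~y7 \/ ~y6) — ~y6 is true.
  22. (~y1 \/ ~y2 \/ y9) — ~y2 is true.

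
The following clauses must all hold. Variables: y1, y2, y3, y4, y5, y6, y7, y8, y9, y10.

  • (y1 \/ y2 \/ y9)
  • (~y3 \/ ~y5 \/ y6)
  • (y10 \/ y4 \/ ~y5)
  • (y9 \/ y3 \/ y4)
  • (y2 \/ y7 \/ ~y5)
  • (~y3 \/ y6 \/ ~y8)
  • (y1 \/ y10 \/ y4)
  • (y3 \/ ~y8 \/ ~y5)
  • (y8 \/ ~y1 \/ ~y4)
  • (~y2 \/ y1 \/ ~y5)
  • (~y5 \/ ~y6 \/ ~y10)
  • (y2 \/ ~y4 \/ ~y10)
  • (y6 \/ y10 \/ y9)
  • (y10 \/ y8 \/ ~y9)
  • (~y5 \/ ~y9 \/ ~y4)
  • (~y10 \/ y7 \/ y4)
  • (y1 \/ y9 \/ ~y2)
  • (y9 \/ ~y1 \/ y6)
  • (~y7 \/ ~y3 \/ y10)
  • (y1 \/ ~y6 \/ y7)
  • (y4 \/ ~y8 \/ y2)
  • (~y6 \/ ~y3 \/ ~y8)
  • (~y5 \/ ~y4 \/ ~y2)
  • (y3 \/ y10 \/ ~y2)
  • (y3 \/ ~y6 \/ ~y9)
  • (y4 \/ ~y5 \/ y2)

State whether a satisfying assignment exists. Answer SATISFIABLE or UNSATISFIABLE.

Pure literal: y5 appears only negated; assign y5 = False.
Set y1 = True and propagate.
The remaining clauses are satisfied by y2 = True, y3 = True, y4 = False, y6 = True, y7 = False, y8 = False, y9 = False, y10 = False.
Every clause has at least one true literal under this assignment.
So y1=T, y2=T, y3=T, y4=F, y5=F, y6=T, y7=F, y8=F, y9=F, y10=F is a satisfying assignment.

SATISFIABLE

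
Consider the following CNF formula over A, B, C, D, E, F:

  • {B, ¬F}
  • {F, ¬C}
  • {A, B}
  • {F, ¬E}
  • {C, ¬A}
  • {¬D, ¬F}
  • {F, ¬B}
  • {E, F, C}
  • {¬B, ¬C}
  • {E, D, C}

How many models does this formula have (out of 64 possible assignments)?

1

Satisfying assignments:
  A=F B=T C=F D=F E=T F=T
Count: 1.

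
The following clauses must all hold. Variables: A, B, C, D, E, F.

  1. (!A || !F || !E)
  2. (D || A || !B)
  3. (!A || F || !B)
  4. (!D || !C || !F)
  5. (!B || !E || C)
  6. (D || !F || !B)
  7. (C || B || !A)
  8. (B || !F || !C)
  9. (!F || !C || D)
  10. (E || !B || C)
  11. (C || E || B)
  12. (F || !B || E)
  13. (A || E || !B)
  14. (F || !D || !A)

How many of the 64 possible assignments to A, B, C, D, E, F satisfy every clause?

11

Split on B, then F.
  B=T, F=T: a clause becomes empty — 0.
  B=T, F=F: remaining (A,C,D,E) ∈ {(F,T,T,T)} — 1.
  B=F, F=T: remaining (A,C,D,E) ∈ {(F,F,F,T); (F,F,T,T)} — 2.
  B=F, F=F: 8 of the 16 assignments to (A,C,D,E) work.
Total: 0 + 1 + 2 + 8 = 11.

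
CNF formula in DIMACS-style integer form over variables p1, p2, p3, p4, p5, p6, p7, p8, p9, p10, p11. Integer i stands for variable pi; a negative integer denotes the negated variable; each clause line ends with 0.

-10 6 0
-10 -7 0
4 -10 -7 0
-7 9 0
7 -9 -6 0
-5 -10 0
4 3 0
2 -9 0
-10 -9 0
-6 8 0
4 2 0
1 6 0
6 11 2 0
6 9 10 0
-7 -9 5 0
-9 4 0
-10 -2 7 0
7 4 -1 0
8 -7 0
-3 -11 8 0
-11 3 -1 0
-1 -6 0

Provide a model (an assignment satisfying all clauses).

p8 occurs only positively in the remaining clauses — set p8 = True.
Set p1 = False and propagate.
  then p6 is forced to True.
Set p2 = True and propagate.
Set p3 = True and propagate.
The remaining clauses are satisfied by p4 = False, p5 = True, p7 = False, p9 = False, p10 = False, p11 = False.

p1 = False  p2 = True  p3 = True  p4 = False  p5 = True  p6 = True  p7 = False  p8 = True  p9 = False  p10 = False  p11 = False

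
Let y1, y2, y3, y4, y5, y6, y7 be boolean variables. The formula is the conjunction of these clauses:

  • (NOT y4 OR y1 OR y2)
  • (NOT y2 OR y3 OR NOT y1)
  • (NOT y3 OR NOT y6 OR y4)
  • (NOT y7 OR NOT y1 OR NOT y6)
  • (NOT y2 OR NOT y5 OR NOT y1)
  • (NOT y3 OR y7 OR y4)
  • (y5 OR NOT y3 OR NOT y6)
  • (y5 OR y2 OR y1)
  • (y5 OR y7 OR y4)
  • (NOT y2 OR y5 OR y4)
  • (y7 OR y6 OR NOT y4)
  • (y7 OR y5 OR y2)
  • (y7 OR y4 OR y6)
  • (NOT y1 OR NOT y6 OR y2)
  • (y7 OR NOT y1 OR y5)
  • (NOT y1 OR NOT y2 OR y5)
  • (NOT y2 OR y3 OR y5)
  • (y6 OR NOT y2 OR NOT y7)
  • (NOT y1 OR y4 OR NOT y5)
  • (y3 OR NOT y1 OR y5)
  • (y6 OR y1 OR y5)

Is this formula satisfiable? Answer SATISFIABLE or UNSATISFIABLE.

Set y1 = False and propagate.
Try y2 = False.
  then y4 is forced to False.
  then y5 is forced to True.
Branch on y3: take y3 = True.
  then y6 is forced to False.
  then y7 is forced to True.
So y1=F, y2=F, y3=T, y4=F, y5=T, y6=F, y7=T is a satisfying assignment.

SATISFIABLE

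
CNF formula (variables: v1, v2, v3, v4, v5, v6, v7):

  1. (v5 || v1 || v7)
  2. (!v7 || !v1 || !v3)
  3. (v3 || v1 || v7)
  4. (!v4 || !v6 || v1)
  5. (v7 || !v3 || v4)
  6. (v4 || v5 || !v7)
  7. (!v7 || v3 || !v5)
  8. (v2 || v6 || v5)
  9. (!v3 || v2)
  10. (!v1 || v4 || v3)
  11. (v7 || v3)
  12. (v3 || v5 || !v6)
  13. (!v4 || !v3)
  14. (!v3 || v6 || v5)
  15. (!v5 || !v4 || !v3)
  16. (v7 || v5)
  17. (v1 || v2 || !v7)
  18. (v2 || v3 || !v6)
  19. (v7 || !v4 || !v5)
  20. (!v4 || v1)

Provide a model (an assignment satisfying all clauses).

v2 occurs only positively in the remaining clauses — set v2 = True.
Branch on v1: take v1 = False.
  then v4 is forced to False.
For the remaining variables, v3 = True, v5 = True, v6 = False, v7 = True works.
Every clause has at least one true literal under this assignment.

v1=False, v2=True, v3=True, v4=False, v5=True, v6=False, v7=True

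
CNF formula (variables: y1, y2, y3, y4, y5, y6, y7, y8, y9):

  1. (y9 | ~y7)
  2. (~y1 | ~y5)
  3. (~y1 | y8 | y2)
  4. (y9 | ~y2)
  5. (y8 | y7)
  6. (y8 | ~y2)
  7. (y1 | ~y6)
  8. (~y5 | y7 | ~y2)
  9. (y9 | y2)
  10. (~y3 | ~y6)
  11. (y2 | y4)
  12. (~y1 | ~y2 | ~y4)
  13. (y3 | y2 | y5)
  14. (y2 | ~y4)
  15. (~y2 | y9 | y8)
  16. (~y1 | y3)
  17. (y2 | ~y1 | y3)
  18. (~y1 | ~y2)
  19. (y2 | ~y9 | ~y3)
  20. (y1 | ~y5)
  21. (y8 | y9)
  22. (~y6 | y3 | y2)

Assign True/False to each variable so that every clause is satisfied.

y1 = F  y2 = T  y3 = F  y4 = T  y5 = F  y6 = F  y7 = F  y8 = T  y9 = T

y6 occurs only negated in the remaining clauses — set y6 = False.
y8 occurs only positively in the remaining clauses — set y8 = True.
Set y1 = False and propagate.
  then y5 is forced to False.
Try y2 = True.
  then y9 is forced to True.
y3, y4, y7 are now unconstrained; take y3 = False, y4 = True, y7 = False.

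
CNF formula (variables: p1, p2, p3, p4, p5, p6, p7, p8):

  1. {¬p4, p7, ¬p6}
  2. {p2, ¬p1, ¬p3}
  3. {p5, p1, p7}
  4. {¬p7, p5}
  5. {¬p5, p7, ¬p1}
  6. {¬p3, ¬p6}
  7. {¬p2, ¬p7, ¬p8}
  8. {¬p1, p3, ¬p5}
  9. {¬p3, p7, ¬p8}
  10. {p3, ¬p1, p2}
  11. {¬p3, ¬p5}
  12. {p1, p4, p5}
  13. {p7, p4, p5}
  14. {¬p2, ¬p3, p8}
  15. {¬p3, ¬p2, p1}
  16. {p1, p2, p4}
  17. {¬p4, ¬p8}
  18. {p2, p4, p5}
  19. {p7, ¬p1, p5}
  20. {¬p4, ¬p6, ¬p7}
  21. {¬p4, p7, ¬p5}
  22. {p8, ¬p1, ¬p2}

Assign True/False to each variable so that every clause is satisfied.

Branch on p1: take p1 = False.
Set p2 = True and propagate.
  then p3 is forced to False.
Set p4 = False and propagate.
  then p5 is forced to True.
The remaining clauses are satisfied by p6 = True, p7 = False, p8 = False.

p1=F, p2=T, p3=F, p4=F, p5=T, p6=T, p7=F, p8=F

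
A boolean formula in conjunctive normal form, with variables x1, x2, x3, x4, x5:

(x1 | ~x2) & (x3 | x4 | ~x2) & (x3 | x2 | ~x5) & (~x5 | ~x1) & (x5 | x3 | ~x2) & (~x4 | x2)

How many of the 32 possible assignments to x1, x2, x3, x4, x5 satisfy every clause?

7

Split on x2, then x3.
  x2=T, x3=T: remaining (x1,x4,x5) ∈ {(T,F,F); (T,T,F)} — 2.
  x2=T, x3=F: a clause becomes empty — 0.
  x2=F, x3=T: remaining (x1,x4,x5) ∈ {(F,F,F); (F,F,T); (T,F,F)} — 3.
  x2=F, x3=F: remaining (x1,x4,x5) ∈ {(F,F,F); (T,F,F)} — 2.
Total: 2 + 0 + 3 + 2 = 7.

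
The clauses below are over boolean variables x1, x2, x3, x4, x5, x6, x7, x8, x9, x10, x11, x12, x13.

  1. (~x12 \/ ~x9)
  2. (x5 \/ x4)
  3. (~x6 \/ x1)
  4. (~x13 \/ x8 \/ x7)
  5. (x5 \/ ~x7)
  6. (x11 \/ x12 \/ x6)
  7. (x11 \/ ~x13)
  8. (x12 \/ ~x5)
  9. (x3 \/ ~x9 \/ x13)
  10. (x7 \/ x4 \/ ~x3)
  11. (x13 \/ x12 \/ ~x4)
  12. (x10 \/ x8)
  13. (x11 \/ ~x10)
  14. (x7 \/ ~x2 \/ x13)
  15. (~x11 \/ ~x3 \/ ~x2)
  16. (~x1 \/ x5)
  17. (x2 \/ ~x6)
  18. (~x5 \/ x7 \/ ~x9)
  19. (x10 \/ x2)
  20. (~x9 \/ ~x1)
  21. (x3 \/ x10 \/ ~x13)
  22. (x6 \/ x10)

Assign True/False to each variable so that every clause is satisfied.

x1=True, x2=True, x3=False, x4=True, x5=True, x6=False, x7=False, x8=True, x9=False, x10=True, x11=True, x12=True, x13=True

x8 occurs only positively in the remaining clauses — set x8 = True.
x9 occurs only negated in the remaining clauses — set x9 = False.
Set x1 = True and propagate.
  then x5 is forced to True.
  then x12 is forced to True.
Set x2 = True and propagate.
Branch on x3: take x3 = False.
The remaining clauses are satisfied by x4 = True, x6 = False, x7 = False, x10 = True, x11 = True, x13 = True.
Every clause has at least one true literal under this assignment.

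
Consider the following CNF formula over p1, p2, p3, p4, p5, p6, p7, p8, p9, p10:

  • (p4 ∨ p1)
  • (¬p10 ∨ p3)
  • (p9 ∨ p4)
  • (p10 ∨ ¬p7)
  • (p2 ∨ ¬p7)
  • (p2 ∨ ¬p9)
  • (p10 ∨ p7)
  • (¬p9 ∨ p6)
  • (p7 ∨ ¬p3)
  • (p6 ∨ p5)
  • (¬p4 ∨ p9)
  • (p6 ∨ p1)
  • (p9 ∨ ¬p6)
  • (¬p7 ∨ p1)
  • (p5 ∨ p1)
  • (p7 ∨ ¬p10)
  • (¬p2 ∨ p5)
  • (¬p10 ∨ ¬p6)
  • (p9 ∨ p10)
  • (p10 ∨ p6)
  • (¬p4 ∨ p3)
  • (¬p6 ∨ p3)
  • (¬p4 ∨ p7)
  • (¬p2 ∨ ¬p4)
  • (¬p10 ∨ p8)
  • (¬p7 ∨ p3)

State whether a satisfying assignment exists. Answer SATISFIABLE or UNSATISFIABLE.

p7 = True:
  propagation gives p10=True, p3=True, p2=True, p1=True; an empty clause results — contradiction.
p7 = False:
  propagation gives p10=True; an empty clause results — contradiction.
Every branch closes, so no satisfying assignment exists.

UNSATISFIABLE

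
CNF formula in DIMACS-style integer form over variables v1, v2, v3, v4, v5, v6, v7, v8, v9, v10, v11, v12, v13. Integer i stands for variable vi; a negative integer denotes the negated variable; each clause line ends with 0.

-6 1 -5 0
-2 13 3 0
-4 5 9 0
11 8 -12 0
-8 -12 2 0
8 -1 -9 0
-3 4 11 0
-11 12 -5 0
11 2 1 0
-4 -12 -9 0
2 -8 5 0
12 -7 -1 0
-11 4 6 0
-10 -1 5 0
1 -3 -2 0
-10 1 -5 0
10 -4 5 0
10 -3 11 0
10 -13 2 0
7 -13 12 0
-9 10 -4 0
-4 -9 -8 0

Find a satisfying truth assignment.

v1=1, v2=0, v3=0, v4=1, v5=1, v6=1, v7=0, v8=1, v9=0, v10=0, v11=0, v12=0, v13=0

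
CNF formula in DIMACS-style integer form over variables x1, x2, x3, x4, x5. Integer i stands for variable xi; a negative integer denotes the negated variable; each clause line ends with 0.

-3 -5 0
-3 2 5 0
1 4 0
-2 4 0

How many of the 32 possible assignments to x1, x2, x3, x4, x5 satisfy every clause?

12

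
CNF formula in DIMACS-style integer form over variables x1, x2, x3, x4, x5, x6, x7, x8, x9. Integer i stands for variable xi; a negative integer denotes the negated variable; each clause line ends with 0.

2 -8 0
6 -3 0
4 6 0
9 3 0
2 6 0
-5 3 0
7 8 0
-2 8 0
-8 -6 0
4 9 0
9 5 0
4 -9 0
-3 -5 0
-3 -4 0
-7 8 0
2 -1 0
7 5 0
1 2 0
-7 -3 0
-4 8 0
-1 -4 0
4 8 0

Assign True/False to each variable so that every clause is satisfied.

x1 = F  x2 = T  x3 = F  x4 = T  x5 = F  x6 = F  x7 = T  x8 = T  x9 = T

Check each clause:
  1. {¬x8, x2} — x2 is true.
  2. {¬x3, x6} — ¬x3 is true.
  3. {x4, x6} — x4 is true.
  4. {x3, x9} — x9 is true.
  5. {x2, x6} — x2 is true.
  6. {x3, ¬x5} — ¬x5 is true.
  7. {x7, x8} — x8 is true.
  8. {¬x2, x8} — x8 is true.
  9. {¬x8, ¬x6} — ¬x6 is true.
  10. {x9, x4} — x9 is true.
  11. {x5, x9} — x9 is true.
  12. {¬x9, x4} — x4 is true.
  13. {¬x3, ¬x5} — ¬x5 is true.
  14. {¬x4, ¬x3} — ¬x3 is true.
  15. {x8, ¬x7} — x8 is true.
  16. {¬x1, x2} — x2 is true.
  17. {x7, x5} — x7 is true.
  18. {x2, x1} — x2 is true.
  19. {¬x3, ¬x7} — ¬x3 is true.
  20. {¬x4, x8} — x8 is true.
  21. {¬x4, ¬x1} — ¬x1 is true.
  22. {x4, x8} — x8 is true.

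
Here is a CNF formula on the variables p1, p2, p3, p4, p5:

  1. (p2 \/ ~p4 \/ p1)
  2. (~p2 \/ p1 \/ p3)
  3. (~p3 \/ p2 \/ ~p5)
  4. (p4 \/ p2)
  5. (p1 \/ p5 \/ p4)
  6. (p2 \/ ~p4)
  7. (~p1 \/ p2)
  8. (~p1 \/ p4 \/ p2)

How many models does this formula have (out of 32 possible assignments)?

11

Case analysis on p2 and p1:
  p2=T, p1=T: p3, p4, p5 free → 2^3 = 8.
  p2=T, p1=F: remaining (p3,p4,p5) ∈ {(T,F,T); (T,T,F); (T,T,T)} — 3.
  p2=F, p1=T: a clause becomes empty — 0.
  p2=F, p1=F: a clause becomes empty — 0.
Total: 8 + 3 + 0 + 0 = 11.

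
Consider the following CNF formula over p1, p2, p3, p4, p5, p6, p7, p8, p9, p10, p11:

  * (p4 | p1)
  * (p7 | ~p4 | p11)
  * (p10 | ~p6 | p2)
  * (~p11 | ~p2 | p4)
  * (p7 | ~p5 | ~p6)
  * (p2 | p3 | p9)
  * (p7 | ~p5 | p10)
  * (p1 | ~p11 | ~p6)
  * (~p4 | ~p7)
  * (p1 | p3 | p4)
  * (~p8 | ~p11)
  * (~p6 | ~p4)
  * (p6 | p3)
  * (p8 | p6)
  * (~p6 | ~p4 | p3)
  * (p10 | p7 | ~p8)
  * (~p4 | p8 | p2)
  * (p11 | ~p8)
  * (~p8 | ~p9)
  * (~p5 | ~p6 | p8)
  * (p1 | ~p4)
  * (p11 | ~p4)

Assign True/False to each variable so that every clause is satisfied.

p1=1, p2=1, p3=1, p4=0, p5=0, p6=1, p7=0, p8=0, p9=1, p10=0, p11=0

p1 occurs only positively in the remaining clauses — set p1 = True.
p3 occurs only positively in the remaining clauses — set p3 = True.
Set p2 = True and propagate.
Branch on p4: take p4 = False.
  then p11 is forced to False.
  then p8 is forced to False.
  then p6 is forced to True.
  then p5 is forced to False.
p7, p9, p10 are now unconstrained; take p7 = False, p9 = True, p10 = False.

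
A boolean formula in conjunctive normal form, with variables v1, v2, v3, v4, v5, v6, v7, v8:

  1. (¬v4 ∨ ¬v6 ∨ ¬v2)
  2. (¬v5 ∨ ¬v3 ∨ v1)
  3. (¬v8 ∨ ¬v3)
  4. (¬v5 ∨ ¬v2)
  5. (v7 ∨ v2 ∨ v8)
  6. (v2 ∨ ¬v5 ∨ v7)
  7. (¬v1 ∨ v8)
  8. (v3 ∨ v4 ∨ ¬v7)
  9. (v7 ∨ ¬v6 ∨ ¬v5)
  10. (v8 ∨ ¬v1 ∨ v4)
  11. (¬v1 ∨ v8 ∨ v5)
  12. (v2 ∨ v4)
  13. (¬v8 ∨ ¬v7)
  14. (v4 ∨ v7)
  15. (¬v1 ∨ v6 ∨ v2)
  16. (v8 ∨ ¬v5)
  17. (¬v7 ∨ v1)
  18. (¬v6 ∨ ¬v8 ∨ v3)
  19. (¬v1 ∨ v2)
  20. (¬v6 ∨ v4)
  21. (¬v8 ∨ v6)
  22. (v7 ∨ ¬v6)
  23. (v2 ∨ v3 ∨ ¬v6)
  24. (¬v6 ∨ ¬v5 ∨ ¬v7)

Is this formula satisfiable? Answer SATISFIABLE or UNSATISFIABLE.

SATISFIABLE

Branch on v1: take v1 = False.
  then v7 is forced to False.
  then v4 is forced to True.
  then v6 is forced to False.
  then v8 is forced to False.
  then v2 is forced to True.
  then v5 is forced to False.
v3 is now unconstrained; take v3 = True.
So v1=False, v2=True, v3=True, v4=True, v5=False, v6=False, v7=False, v8=False is a satisfying assignment.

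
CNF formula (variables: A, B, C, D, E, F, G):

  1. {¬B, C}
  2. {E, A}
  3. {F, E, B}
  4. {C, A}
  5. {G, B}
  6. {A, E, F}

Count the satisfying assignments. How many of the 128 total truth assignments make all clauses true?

40

Split on A, then B.
  A=T, B=T: forces C=T; D, E, F, G free → 2^4 = 16.
  A=T, B=F: C, D free; 3 ways for (E,F,G) × 2^2 = 12.
  A=F, B=T: forces C=T; E=T; D, F, G free → 2^3 = 8.
  A=F, B=F: remaining (C,D,E,F,G) ∈ {(T,F,T,F,T); (T,F,T,T,T); (T,T,T,F,T); (T,T,T,T,T)} — 4.
Total: 16 + 12 + 8 + 4 = 40.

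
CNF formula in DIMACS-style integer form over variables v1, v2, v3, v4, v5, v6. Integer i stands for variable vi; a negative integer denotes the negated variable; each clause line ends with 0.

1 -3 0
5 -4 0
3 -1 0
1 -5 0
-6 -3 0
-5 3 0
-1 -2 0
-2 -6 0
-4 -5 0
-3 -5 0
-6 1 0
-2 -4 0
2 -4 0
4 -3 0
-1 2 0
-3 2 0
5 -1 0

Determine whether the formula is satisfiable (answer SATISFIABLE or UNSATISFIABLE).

v6 occurs only negated in the remaining clauses — set v6 = False.
Branch on v1: take v1 = False.
  then v3 is forced to False.
  then v5 is forced to False.
  then v4 is forced to False.
v2 is now unconstrained; take v2 = True.
So v1=F, v2=T, v3=F, v4=F, v5=F, v6=F is a satisfying assignment.

SATISFIABLE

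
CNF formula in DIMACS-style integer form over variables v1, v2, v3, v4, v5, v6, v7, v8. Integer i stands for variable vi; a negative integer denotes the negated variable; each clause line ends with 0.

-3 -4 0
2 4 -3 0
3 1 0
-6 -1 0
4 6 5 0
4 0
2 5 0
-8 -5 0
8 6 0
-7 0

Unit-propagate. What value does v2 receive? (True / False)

(v4) stands alone — v4 = True.
In (NOT v4 OR NOT v3), NOT v4 is now false; NOT v3 must hold, so v3 = False.
(v1 OR v3): since v3 = False, the clause reduces to (v1). v1 = True.
(NOT v1 OR NOT v6) with v1 = True leaves only NOT v6, so v6 = False.
From (v8 OR v6) and v6 = False: v8 = True.
From (NOT v5 OR NOT v8) and v8 = True: v5 = False.
In (v5 OR v2), v5 is now false; v2 must hold, so v2 = True.

True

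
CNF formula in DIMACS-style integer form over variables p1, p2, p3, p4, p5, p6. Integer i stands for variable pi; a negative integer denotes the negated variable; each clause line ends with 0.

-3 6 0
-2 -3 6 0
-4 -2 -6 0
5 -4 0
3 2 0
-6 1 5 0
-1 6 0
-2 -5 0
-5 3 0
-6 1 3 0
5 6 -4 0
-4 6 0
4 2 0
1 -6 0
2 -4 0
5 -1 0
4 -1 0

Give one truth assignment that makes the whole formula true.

p1=False  p2=True  p3=False  p4=False  p5=False  p6=False

Check each clause:
  1. (~p3 | p6) — ~p3 is true.
  2. (~p2 | ~p3 | p6) — ~p3 is true.
  3. (~p6 | ~p2 | ~p4) — ~p6 is true.
  4. (~p4 | p5) — ~p4 is true.
  5. (p3 | p2) — p2 is true.
  6. (p5 | p1 | ~p6) — ~p6 is true.
  7. (p6 | ~p1) — ~p1 is true.
  8. (~p2 | ~p5) — ~p5 is true.
  9. (~p5 | p3) — ~p5 is true.
  10. (p3 | p1 | ~p6) — ~p6 is true.
  11. (~p4 | p5 | p6) — ~p4 is true.
  12. (p6 | ~p4) — ~p4 is true.
  13. (p4 | p2) — p2 is true.
  14. (~p6 | p1) — ~p6 is true.
  15. (p2 | ~p4) — p2 is true.
  16. (p5 | ~p1) — ~p1 is true.
  17. (p4 | ~p1) — ~p1 is true.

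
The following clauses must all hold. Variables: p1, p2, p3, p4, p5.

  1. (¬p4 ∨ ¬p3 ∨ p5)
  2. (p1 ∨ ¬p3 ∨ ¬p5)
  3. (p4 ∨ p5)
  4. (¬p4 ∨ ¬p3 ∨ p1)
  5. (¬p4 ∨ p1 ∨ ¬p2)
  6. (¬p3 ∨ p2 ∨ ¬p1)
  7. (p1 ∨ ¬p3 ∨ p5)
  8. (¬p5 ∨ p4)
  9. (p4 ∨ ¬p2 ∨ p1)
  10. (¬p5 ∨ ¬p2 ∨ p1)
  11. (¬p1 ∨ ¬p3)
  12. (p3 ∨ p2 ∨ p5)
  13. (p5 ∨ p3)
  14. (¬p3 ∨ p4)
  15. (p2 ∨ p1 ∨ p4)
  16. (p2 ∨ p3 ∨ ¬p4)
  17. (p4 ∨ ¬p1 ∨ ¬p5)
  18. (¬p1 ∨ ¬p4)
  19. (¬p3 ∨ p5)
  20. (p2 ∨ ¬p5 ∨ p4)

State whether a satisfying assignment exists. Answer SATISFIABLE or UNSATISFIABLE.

p4 = True:
  propagation gives p1=False, p3=False, p2=False; an empty clause results — contradiction.
p4 = False:
  propagation gives p5=True; an empty clause results — contradiction.
Every branch closes, so no satisfying assignment exists.

UNSATISFIABLE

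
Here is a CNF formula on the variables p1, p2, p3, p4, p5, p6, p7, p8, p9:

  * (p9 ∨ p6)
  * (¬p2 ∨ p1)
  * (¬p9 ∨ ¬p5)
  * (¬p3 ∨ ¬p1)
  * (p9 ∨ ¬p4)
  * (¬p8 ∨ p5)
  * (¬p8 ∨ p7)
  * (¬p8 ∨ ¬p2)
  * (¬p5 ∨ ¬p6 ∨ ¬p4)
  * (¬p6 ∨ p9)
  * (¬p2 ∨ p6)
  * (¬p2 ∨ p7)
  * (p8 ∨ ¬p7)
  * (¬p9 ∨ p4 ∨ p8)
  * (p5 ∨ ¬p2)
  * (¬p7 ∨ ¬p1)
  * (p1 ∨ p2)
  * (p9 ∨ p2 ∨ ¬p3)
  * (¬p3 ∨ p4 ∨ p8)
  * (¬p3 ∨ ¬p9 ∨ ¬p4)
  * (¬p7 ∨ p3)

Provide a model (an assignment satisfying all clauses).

p1 = True  p2 = False  p3 = False  p4 = True  p5 = False  p6 = True  p7 = False  p8 = False  p9 = True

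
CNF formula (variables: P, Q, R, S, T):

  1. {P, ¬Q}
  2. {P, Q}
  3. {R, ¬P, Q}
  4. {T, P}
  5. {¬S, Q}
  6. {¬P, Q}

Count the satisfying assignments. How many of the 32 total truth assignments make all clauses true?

8

Satisfying assignments:
  P=1 Q=1 R=0 S=0 T=0
  P=1 Q=1 R=0 S=0 T=1
  P=1 Q=1 R=0 S=1 T=0
  P=1 Q=1 R=0 S=1 T=1
  P=1 Q=1 R=1 S=0 T=0
  P=1 Q=1 R=1 S=0 T=1
  P=1 Q=1 R=1 S=1 T=0
  P=1 Q=1 R=1 S=1 T=1
That's 8 in total.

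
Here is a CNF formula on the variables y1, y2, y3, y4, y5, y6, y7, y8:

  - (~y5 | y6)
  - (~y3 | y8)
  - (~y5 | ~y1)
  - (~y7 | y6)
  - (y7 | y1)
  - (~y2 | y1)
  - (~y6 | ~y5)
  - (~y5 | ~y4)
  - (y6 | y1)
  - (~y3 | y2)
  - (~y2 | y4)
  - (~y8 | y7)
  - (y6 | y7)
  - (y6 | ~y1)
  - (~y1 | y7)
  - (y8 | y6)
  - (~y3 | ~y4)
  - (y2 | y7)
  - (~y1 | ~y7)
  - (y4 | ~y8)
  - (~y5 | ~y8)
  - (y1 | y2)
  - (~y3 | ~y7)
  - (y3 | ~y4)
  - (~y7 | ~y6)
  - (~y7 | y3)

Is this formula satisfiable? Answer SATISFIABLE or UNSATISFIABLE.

y7 = True:
  propagation gives y6=True; an empty clause results — contradiction.
y7 = False:
  propagation gives y1=True; an empty clause results — contradiction.
Every branch closes, so no satisfying assignment exists.

UNSATISFIABLE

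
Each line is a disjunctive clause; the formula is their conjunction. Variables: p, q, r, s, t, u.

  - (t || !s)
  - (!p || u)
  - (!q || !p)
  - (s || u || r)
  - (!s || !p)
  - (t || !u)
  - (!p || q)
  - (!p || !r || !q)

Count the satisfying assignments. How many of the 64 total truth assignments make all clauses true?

16

Case analysis on p and q:
  p=T, q=T: a clause becomes empty — 0.
  p=T, q=F: a clause becomes empty — 0.
  p=F, q=T: 8 of the 16 assignments to (r,s,t,u) work.
  p=F, q=F: 8 of the 16 assignments to (r,s,t,u) work.
Total: 0 + 0 + 8 + 8 = 16.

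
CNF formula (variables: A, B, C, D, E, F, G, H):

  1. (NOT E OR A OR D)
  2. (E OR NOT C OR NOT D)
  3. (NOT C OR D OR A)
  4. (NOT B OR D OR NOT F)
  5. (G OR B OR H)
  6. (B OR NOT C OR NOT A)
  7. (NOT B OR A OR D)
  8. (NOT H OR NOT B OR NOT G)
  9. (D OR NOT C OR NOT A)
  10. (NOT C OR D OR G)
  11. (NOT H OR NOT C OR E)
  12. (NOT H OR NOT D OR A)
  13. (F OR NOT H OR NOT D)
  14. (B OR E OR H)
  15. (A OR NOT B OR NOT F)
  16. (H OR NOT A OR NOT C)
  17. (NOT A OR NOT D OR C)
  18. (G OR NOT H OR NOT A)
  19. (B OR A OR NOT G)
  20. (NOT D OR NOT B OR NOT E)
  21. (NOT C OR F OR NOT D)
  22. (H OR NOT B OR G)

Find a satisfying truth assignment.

Set A = True and propagate.
Try B = False.
  then C is forced to False.
  then D is forced to False.
Branch on E: take E = True.
The remaining clauses are satisfied by F = True, G = True, H = False.
Every clause has at least one true literal under this assignment.
Check each clause:
  1. (NOT E OR A OR D) — A is true.
  2. (E OR NOT D OR NOT C) — NOT C is true.
  3. (D OR A OR NOT C) — A is true.
  4. (NOT F OR D OR NOT B) — NOT B is true.
  5. (G OR B OR H) — G is true.
  6. (NOT C OR NOT A OR B) — NOT C is true.
  7. (D OR NOT B OR A) — A is true.
  8. (NOT G OR NOT B OR NOT H) — NOT H is true.
  9. (NOT A OR D OR NOT C) — NOT C is true.
  10. (G OR NOT C OR D) — NOT C is true.
  11. (NOT H OR NOT C OR E) — NOT H is true.
  12. (A OR NOT D OR NOT H) — NOT H is true.
  13. (NOT H OR F OR NOT D) — NOT H is true.
  14. (E OR B OR H) — E is true.
  15. (NOT F OR A OR NOT B) — A is true.
  16. (NOT C OR H OR NOT A) — NOT C is true.
  17. (C OR NOT A OR NOT D) — NOT D is true.
  18. (NOT A OR NOT H OR G) — NOT H is true.
  19. (NOT G OR B OR A) — A is true.
  20. (NOT B OR NOT D OR NOT E) — NOT D is true.
  21. (F OR NOT D OR NOT C) — NOT D is true.
  22. (NOT B OR H OR G) — NOT B is true.

A=T, B=F, C=F, D=F, E=T, F=T, G=T, H=F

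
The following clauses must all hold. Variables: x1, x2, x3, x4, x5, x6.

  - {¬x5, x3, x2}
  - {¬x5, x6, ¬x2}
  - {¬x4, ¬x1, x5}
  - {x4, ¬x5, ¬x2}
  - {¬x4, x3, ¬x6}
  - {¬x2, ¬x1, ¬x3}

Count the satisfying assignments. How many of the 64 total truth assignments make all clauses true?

29

Split on x2, then x5.
  x2=T, x5=T: remaining (x1,x3,x4,x6) ∈ {(F,T,T,T)} — 1.
  x2=T, x5=F: 9 of the 16 assignments to (x1,x3,x4,x6) work.
  x2=F, x5=T: forces x3=T; x1, x4, x6 free → 2^3 = 8.
  x2=F, x5=F: 11 of the 16 assignments to (x1,x3,x4,x6) work.
Total: 1 + 9 + 8 + 11 = 29.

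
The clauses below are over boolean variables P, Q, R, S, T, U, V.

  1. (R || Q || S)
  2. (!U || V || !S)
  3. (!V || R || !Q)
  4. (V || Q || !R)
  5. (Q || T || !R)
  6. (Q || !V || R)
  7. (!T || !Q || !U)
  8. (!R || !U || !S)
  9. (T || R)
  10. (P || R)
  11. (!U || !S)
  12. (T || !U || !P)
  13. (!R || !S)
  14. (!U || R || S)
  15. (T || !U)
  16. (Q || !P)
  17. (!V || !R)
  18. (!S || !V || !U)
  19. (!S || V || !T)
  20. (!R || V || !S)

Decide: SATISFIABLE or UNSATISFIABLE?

U occurs only negated in the remaining clauses — set U = False.
Set P = True and propagate.
  then Q is forced to True.
For the remaining variables, R = True, S = False, T = False, V = False works.
So P = T  Q = T  R = T  S = F  T = F  U = F  V = F is a satisfying assignment.

SATISFIABLE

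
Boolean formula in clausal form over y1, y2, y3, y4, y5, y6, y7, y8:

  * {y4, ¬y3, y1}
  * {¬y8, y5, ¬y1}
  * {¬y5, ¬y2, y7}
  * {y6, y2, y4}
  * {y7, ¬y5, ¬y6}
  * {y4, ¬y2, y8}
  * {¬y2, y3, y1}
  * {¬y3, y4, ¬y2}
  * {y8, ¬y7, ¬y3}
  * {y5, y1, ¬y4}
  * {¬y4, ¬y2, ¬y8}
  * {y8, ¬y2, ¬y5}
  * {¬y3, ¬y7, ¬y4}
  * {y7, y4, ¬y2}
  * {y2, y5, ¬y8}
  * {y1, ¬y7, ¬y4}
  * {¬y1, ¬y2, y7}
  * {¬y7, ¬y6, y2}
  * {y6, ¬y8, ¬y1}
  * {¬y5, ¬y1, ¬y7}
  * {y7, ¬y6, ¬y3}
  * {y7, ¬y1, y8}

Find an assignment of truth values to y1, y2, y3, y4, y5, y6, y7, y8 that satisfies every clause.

y1=0, y2=0, y3=1, y4=1, y5=1, y6=0, y7=0, y8=0

Try y1 = False.
Branch on y2: take y2 = False.
Branch on y3: take y3 = True.
  then y4 is forced to True.
  then y5 is forced to True.
  then y7 is forced to False.
  then y6 is forced to False.
y8 is now unconstrained; take y8 = False.
Every clause has at least one true literal under this assignment.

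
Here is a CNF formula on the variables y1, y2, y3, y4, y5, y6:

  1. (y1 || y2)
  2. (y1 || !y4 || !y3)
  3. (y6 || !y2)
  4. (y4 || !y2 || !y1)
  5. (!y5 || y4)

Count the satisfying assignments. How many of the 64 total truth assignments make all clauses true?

20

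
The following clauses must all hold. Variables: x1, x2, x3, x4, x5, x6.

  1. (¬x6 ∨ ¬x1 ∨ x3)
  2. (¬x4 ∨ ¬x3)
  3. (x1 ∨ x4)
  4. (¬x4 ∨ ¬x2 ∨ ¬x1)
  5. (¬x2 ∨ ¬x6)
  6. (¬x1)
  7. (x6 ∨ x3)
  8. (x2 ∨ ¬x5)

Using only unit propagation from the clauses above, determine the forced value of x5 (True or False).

False

(¬x1) is a unit clause: x1 = False.
(x4 ∨ x1): since x1 = False, the clause reduces to (x4). x4 = True.
From (¬x4 ∨ ¬x3) and x4 = True: x3 = False.
In (x6 ∨ x3), x3 is now false; x6 must hold, so x6 = True.
(¬x6 ∨ ¬x2) with x6 = True leaves only ¬x2, so x2 = False.
(x2 ∨ ¬x5) with x2 = False leaves only ¬x5, so x5 = False.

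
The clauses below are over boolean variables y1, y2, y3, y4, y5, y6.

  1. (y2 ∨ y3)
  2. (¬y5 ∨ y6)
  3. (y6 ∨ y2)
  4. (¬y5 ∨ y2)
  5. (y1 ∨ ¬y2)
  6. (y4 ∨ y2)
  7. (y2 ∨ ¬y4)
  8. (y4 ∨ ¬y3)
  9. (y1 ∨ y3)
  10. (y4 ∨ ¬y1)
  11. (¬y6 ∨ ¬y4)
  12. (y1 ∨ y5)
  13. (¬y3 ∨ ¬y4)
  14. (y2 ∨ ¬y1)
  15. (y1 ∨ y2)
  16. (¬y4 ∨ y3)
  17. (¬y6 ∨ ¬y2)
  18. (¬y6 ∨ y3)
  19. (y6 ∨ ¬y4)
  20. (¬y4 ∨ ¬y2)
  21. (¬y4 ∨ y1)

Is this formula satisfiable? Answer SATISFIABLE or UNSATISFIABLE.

y2 = True:
  propagation gives y1=True, y4=True; an empty clause results — contradiction.
y2 = False:
  propagation gives y3=True, y6=True, y5=False, y4=True; an empty clause results — contradiction.
Every branch closes, so no satisfying assignment exists.

UNSATISFIABLE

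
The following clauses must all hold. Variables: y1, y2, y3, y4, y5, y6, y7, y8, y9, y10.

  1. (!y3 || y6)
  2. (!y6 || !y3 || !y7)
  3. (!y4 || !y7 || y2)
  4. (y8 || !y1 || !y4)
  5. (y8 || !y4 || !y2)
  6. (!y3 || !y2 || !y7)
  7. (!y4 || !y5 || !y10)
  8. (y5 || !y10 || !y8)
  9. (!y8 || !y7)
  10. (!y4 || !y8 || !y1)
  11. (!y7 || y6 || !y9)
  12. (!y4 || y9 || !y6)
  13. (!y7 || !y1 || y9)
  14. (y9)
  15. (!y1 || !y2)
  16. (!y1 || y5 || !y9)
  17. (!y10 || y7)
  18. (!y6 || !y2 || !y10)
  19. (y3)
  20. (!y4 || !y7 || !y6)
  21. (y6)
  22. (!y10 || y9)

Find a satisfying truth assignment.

(y9) is a unit clause, so y9 = True.
The clause (y3) is unit: y3 must be True.
(y6) is a unit clause, so y6 = True.
The clause (!y7) is unit: y7 must be False.
Unit propagation: (!y10) forces y10 = False.
Pure literal: y2 appears only negated; assign y2 = False.
y4 occurs only negated in the remaining clauses — set y4 = False.
Branch on y1: take y1 = True.
  then y5 is forced to True.
y8 is now unconstrained; take y8 = True.
Check each clause:
  1. (!y3 || y6) — y6 is true.
  2. (!y6 || !y7 || !y3) — !y7 is true.
  3. (!y4 || !y7 || y2) — !y7 is true.
  4. (!y4 || !y1 || y8) — y8 is true.
  5. (!y2 || !y4 || y8) — y8 is true.
  6. (!y3 || !y2 || !y7) — !y7 is true.
  7. (!y5 || !y10 || !y4) — !y4 is true.
  8. (!y8 || y5 || !y10) — y5 is true.
  9. (!y7 || !y8) — !y7 is true.
  10. (!y4 || !y8 || !y1) — !y4 is true.
  11. (y6 || !y9 || !y7) — !y7 is true.
  12. (y9 || !y6 || !y4) — y9 is true.
  13. (y9 || !y1 || !y7) — y9 is true.
  14. (y9) — y9 is true.
  15. (!y1 || !y2) — !y2 is true.
  16. (y5 || !y9 || !y1) — y5 is true.
  17. (y7 || !y10) — !y10 is true.
  18. (!y10 || !y6 || !y2) — !y2 is true.
  19. (y3) — y3 is true.
  20. (!y7 || !y4 || !y6) — !y7 is true.
  21. (y6) — y6 is true.
  22. (!y10 || y9) — y9 is true.

y1 = T, y2 = F, y3 = T, y4 = F, y5 = T, y6 = T, y7 = F, y8 = T, y9 = T, y10 = F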